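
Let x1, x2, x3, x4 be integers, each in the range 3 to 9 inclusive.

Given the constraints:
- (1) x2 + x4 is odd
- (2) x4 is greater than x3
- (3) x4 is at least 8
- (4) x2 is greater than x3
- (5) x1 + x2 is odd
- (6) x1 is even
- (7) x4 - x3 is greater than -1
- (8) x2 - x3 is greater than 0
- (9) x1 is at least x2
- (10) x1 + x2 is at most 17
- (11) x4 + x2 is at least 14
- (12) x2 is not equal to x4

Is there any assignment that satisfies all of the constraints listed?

Satisfiable

Take x1 = 8, x2 = 7, x3 = 6, x4 = 8. Then constraint 7: x4 - x3 = 2; constraint 8: x2 - x3 = 1; constraint 10: x1 + x2 = 15, and every other listed constraint is also met.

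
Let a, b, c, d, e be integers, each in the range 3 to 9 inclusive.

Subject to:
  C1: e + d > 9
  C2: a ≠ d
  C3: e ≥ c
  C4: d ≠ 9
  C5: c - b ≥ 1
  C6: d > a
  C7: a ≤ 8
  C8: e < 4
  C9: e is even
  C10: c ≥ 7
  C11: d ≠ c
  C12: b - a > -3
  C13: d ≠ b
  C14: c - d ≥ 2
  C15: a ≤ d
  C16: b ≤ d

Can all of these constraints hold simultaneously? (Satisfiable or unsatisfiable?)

From constraints 3 and 10: e ≥ c and c ≥ 7, so e ≥ 7. From constraint 8: e ≤ 3. But 3 < 7, so no value of e works.

Unsatisfiable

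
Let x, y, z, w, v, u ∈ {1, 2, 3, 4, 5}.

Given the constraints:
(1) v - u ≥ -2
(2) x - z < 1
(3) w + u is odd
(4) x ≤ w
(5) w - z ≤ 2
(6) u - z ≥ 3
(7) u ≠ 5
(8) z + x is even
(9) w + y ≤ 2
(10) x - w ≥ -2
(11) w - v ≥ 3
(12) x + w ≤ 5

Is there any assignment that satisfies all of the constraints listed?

Constraints 1, 5, 6, and 11 give u − z ≥ 3, z − w ≥ -2, w − v ≥ 3, v − u ≥ -2.
Adding all 4 inequalities: the left sides telescope to 0, and the right sides sum to 3 + (-2) + 3 + (-2) = 2. So 0 ≥ 2, which is false.

Unsatisfiable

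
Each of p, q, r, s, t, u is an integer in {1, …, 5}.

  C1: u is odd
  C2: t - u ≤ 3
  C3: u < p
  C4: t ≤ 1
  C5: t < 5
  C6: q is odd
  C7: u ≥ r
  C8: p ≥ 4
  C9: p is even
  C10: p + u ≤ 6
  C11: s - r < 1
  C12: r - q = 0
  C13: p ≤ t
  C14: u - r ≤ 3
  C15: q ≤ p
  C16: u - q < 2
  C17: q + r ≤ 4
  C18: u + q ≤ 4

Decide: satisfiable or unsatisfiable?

Unsatisfiable

From constraints 8 and 13: t ≥ p and p ≥ 4, so t ≥ 4. From constraint 4: t ≤ 1. But 1 < 4, so no value of t works.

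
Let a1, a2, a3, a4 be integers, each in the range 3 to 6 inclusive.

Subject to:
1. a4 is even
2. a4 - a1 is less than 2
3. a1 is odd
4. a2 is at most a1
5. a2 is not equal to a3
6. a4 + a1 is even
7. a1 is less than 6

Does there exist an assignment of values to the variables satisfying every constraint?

Unsatisfiable

Constraint 1 makes a4 even and constraint 3 makes a1 odd, so a4 + a1 must be odd. Constraint 6 says a4 + a1 is even — contradiction.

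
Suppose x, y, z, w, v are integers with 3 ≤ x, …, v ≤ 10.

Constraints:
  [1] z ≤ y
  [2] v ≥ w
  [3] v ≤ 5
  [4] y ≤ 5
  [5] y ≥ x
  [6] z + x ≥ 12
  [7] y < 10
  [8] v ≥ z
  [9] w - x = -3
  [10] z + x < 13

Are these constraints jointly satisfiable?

Unsatisfiable

From constraints 3 and 8: z ≤ v ≤ 5. From constraints 4 and 5: x ≤ y ≤ 5. Hence z + x ≤ 10. But constraint 6 requires z + x ≥ 12, and 12 > 10. Contradiction.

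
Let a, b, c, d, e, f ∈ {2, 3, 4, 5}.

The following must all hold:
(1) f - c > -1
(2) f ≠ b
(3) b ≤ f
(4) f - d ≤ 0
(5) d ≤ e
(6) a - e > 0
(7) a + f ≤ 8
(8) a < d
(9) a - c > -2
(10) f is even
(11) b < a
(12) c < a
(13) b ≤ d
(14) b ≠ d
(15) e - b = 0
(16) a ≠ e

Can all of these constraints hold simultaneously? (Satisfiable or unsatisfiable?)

Unsatisfiable

Constraints 5, 6, and 8 give d ≤ e, e < a, a < d. Chaining: d ≤ e < a < d, which forces d < d — impossible.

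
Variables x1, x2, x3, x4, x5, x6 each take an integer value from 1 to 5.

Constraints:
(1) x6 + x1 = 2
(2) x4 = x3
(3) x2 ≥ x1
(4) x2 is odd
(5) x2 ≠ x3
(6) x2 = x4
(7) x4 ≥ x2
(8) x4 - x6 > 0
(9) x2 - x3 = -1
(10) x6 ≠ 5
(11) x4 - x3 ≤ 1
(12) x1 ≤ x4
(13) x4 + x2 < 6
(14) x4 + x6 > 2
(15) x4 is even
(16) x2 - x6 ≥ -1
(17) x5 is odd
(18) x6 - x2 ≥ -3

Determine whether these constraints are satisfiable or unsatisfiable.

From constraints 2 and 6, x2 = x4 = x3, so x2 = x3. But constraint 5 says x2 ≠ x3. Contradiction.

Unsatisfiable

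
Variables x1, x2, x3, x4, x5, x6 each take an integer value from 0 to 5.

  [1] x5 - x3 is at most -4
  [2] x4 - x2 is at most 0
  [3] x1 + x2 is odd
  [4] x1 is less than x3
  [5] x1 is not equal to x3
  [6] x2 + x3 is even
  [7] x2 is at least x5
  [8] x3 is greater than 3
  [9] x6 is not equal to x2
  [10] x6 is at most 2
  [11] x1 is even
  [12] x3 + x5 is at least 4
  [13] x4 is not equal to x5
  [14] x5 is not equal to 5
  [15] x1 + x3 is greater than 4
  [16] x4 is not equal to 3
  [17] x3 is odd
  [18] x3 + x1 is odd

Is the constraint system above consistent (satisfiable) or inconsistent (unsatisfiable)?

Satisfiable

Setting (x1, x2, x3, x4, x5, x6) = (0, 5, 5, 5, 0, 2) satisfies everything: constraint 1: x5 - x3 = -5; constraint 2: x4 - x2 = 0; constraint 12: x3 + x5 = 5, and the others follow.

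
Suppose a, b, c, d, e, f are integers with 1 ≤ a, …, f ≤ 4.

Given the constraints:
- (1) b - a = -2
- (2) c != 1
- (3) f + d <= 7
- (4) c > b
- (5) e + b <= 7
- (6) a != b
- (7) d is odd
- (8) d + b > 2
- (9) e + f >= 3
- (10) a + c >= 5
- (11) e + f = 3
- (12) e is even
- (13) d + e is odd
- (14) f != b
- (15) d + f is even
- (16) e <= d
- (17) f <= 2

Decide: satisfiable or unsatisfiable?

Setting (a, b, c, d, e, f) = (4, 2, 3, 3, 2, 1) satisfies everything: constraint 1: b - a = -2; constraint 3: f + d = 4, and the others follow.

Satisfiable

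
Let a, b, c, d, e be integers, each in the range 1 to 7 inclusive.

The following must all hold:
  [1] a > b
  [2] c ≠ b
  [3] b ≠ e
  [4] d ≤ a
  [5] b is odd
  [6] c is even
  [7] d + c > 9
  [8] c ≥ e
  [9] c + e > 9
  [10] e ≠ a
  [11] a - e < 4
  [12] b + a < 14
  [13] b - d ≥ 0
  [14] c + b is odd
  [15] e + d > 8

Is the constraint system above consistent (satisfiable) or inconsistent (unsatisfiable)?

Try a = 7, b = 5, c = 6, d = 4, e = 6.
Check constraint 7: d + c = 10; constraint 9: c + e = 12; constraint 11: a - e = 1. The remaining constraints are straightforward to verify.

Satisfiable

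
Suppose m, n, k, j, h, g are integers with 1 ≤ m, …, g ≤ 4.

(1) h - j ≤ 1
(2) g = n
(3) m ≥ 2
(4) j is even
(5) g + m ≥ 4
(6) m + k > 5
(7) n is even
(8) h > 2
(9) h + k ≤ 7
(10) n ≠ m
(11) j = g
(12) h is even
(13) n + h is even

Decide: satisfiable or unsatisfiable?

Satisfiable

One satisfying assignment is m = 3, n = 4, k = 3, j = 4, h = 4, g = 4.
For the less obvious constraints — constraint 1: h - j = 0; constraint 5: g + m = 7; constraint 6: m + k = 6 — and the others hold by inspection.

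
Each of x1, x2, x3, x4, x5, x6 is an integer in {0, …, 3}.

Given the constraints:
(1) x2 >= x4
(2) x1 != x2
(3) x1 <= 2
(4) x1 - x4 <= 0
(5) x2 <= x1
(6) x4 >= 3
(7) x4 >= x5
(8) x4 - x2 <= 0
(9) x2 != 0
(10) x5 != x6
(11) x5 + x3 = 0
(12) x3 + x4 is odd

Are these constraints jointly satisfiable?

Unsatisfiable

From constraints 1 and 6: x2 ≥ x4 and x4 ≥ 3, so x2 ≥ 3. From constraints 3 and 5: x2 ≤ x1 and x1 ≤ 2, so x2 ≤ 2. But 2 < 3, so no value of x2 works.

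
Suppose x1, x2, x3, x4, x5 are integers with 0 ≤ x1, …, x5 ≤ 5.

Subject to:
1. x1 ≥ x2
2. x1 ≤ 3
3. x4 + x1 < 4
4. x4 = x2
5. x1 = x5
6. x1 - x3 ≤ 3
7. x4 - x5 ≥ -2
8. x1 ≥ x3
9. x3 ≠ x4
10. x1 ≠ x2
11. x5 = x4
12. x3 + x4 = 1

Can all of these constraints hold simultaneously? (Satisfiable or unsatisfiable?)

Unsatisfiable

From constraints 4, 5, and 11, x1 = x5 = x4 = x2, so x1 = x2. But constraint 10 says x1 ≠ x2. Contradiction.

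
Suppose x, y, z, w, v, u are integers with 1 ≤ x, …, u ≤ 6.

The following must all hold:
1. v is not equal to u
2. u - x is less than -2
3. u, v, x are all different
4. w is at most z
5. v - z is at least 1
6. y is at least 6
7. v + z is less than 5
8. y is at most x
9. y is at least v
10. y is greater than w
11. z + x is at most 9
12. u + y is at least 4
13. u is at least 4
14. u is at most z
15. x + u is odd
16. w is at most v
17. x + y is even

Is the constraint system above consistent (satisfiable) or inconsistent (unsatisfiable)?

Unsatisfiable

From constraints 13 and 14: z ≥ u ≥ 4. From constraints 6 and 8: x ≥ y ≥ 6. Hence z + x ≥ 10. But constraint 11 requires z + x ≤ 9, and 9 < 10. Contradiction.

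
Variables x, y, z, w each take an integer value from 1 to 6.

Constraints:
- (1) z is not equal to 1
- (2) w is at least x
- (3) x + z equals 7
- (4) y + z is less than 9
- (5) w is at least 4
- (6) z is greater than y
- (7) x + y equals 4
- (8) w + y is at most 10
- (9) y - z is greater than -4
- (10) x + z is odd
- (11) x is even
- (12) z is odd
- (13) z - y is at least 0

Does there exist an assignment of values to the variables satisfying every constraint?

Setting (x, y, z, w) = (2, 2, 5, 5) satisfies everything: constraint 3: x + z = 7; constraint 4: y + z = 7, and the others follow.

Satisfiable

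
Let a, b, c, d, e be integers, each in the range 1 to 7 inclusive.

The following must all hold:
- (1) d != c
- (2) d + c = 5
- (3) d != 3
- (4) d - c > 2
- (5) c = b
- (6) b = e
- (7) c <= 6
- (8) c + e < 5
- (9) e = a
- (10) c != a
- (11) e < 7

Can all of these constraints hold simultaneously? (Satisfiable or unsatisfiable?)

From constraints 5, 6, and 9, c = b = e = a, so c = a. But constraint 10 says c ≠ a. Contradiction.

Unsatisfiable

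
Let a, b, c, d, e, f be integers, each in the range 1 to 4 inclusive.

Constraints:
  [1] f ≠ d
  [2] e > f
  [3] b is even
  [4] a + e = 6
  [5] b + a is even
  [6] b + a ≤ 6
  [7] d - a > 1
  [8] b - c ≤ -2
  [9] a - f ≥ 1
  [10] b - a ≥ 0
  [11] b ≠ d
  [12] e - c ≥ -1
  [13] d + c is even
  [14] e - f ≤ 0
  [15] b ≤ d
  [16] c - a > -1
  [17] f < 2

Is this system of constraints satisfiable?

Unsatisfiable

Constraints 8, 9, 10, 12, and 14 give e − c ≥ -1, c − b ≥ 2, b − a ≥ 0, a − f ≥ 1, f − e ≥ 0.
Adding all 5 inequalities: the left sides telescope to 0, and the right sides sum to (-1) + 2 + 0 + 1 + 0 = 2. So 0 ≥ 2, which is false.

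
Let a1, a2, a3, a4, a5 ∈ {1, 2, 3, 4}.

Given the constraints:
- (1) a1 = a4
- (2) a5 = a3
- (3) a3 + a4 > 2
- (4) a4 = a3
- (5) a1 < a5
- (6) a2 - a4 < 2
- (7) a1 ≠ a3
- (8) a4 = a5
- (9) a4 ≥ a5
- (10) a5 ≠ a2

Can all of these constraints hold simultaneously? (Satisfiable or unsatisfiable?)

From constraints 1, 2, and 8, a1 = a4 = a5 = a3, so a1 = a3. But constraint 7 says a1 ≠ a3. Contradiction.

Unsatisfiable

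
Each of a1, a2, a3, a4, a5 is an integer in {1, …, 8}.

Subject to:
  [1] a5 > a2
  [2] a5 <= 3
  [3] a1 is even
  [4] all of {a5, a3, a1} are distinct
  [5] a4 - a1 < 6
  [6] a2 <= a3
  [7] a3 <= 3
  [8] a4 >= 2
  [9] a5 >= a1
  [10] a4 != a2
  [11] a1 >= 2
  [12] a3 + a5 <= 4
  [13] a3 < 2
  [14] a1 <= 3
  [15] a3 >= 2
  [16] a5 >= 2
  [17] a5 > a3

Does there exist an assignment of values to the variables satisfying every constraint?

Constraints 2, 7, 11, 14, 15, and 16 confine each of a5, a3, a1 to the 2 values {2, 3}.
Constraint 4 requires all 3 of them to be distinct, but only 2 values are available — impossible by the pigeonhole principle.

Unsatisfiable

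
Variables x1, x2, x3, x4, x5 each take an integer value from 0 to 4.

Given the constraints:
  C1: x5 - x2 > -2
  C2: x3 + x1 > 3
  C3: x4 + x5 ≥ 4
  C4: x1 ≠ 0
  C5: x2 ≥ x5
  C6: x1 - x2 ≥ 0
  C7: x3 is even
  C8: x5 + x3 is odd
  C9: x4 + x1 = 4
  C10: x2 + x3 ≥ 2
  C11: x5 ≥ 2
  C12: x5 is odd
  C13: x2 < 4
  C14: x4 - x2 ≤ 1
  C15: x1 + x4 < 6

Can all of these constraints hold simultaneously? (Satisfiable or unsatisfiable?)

Satisfiable

Setting (x1, x2, x3, x4, x5) = (3, 3, 2, 1, 3) satisfies everything: constraint 1: x5 - x2 = 0; constraint 2: x3 + x1 = 5; constraint 3: x4 + x5 = 4, and the others follow.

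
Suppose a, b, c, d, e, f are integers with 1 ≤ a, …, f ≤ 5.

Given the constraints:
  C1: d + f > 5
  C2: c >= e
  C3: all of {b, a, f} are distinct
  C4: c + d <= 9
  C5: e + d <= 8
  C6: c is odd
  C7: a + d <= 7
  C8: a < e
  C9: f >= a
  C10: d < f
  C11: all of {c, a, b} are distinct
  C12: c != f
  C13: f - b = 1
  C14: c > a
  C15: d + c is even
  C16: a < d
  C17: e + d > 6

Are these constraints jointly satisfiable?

One satisfying assignment is a = 1, b = 3, c = 5, d = 3, e = 5, f = 4.
For the less obvious constraints — constraint 1: d + f = 7; constraint 4: c + d = 8 — and the others hold by inspection.

Satisfiable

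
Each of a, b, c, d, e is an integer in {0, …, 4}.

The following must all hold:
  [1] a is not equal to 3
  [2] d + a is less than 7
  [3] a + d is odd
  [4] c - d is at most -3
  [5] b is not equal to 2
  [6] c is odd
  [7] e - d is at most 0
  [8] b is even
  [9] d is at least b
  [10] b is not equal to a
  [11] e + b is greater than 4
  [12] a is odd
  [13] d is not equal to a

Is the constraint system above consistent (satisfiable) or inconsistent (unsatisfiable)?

Satisfiable

One satisfying assignment is a = 1, b = 4, c = 1, d = 4, e = 2.
For the less obvious constraints — constraint 2: d + a = 5; constraint 4: c - d = -3; constraint 7: e - d = -2 — and the others hold by inspection.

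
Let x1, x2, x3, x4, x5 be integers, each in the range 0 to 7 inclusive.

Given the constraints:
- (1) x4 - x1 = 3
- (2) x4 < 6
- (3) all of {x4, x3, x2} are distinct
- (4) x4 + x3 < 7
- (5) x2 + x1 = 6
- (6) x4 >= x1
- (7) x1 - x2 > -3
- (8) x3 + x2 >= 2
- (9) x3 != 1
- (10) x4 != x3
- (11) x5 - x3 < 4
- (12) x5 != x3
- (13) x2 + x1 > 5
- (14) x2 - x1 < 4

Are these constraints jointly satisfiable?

Satisfiable

One satisfying assignment is x1 = 2, x2 = 4, x3 = 0, x4 = 5, x5 = 3.
For the less obvious constraints — constraint 1: x4 - x1 = 3; constraint 4: x4 + x3 = 5 — and the others hold by inspection.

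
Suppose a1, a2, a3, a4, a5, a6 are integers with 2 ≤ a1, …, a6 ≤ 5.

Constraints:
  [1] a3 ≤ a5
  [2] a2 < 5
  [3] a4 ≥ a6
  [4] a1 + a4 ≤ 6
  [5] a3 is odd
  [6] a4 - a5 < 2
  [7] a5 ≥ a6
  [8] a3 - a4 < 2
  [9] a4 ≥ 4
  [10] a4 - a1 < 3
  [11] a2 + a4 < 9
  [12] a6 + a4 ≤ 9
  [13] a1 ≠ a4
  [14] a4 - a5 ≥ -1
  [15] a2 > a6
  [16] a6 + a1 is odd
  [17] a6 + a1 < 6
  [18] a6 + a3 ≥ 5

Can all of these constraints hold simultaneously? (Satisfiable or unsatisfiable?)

Setting (a1, a2, a3, a4, a5, a6) = (2, 4, 5, 4, 5, 3) satisfies everything: constraint 4: a1 + a4 = 6; constraint 6: a4 - a5 = -1, and the others follow.

Satisfiable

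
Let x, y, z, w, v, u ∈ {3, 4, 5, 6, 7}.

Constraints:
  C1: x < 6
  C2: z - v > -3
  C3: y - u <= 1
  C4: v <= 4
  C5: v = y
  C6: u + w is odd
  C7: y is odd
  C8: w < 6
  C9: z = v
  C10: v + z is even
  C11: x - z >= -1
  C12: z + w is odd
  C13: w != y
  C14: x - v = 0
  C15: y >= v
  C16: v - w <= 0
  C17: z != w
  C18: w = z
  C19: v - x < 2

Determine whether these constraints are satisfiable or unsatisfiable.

Unsatisfiable

From constraints 5, 9, and 18, w = z = v = y, so w = y. But constraint 13 says w ≠ y. Contradiction.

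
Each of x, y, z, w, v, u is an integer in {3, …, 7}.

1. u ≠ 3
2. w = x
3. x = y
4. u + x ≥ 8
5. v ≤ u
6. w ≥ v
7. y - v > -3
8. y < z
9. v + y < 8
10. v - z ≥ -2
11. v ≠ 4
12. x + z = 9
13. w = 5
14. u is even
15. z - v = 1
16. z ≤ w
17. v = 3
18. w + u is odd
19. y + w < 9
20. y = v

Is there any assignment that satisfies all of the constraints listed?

Constraint 13 fixes w = 5 and constraint 17 fixes v = 3. Constraints 2, 3, and 20 give w = x = y = v, so w = v. But 5 ≠ 3 — contradiction.

Unsatisfiable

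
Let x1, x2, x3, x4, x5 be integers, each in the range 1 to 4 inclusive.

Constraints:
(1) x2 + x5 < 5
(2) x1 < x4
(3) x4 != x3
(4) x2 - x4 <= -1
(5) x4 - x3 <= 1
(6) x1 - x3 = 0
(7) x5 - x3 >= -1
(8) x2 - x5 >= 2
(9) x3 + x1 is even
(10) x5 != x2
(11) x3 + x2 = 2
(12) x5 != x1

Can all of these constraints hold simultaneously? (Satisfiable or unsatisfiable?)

Unsatisfiable

Constraints 4, 5, 7, and 8 give x4 − x2 ≥ 1, x2 − x5 ≥ 2, x5 − x3 ≥ -1, x3 − x4 ≥ -1.
Adding all 4 inequalities: the left sides telescope to 0, and the right sides sum to 1 + 2 + (-1) + (-1) = 1. So 0 ≥ 1, which is false.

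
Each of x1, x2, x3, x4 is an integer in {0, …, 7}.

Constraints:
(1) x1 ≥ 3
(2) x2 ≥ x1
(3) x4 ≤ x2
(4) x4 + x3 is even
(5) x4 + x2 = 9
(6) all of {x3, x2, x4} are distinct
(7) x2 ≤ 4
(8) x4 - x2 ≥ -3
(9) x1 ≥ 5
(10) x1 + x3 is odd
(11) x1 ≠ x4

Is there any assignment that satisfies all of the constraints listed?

Unsatisfiable

From constraint 9: x1 ≥ 5. From constraints 2 and 7: x1 ≤ x2 and x2 ≤ 4, so x1 ≤ 4. But 4 < 5, so no value of x1 works.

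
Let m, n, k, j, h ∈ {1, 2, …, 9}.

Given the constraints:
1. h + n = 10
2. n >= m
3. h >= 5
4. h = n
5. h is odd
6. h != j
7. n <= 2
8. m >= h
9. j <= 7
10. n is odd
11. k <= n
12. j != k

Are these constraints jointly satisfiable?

From constraints 3 and 8: m ≥ h and h ≥ 5, so m ≥ 5. From constraints 2 and 7: m ≤ n and n ≤ 2, so m ≤ 2. But 2 < 5, so no value of m works.

Unsatisfiable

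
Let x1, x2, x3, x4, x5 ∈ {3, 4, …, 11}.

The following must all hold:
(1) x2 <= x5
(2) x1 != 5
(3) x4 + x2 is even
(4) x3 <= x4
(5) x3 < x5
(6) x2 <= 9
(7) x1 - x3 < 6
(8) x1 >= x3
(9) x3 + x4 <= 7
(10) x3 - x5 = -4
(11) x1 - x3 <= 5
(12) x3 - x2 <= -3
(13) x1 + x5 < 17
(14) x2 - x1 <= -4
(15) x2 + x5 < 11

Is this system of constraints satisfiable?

Unsatisfiable

Constraints 11, 12, and 14 give x2 − x3 ≥ 3, x3 − x1 ≥ -5, x1 − x2 ≥ 4.
Adding all 3 inequalities: the left sides telescope to 0, and the right sides sum to 3 + (-5) + 4 = 2. So 0 ≥ 2, which is false.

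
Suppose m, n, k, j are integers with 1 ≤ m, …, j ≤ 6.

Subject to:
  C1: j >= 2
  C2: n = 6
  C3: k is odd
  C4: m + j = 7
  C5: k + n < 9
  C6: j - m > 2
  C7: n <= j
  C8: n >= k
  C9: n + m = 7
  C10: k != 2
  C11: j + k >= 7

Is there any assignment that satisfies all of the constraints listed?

Take m = 1, n = 6, k = 1, j = 6. Then constraint 4: m + j = 7; constraint 5: k + n = 7, and every other listed constraint is also met.

Satisfiable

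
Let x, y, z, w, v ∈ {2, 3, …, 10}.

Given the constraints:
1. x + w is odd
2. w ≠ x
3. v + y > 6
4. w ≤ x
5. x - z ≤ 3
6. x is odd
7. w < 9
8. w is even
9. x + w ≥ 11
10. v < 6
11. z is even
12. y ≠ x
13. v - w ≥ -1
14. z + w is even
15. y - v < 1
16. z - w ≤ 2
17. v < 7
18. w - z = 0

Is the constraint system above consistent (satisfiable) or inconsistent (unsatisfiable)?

One satisfying assignment is x = 7, y = 3, z = 4, w = 4, v = 4.
For the less obvious constraints — constraint 3: v + y = 7; constraint 5: x - z = 3 — and the others hold by inspection.

Satisfiable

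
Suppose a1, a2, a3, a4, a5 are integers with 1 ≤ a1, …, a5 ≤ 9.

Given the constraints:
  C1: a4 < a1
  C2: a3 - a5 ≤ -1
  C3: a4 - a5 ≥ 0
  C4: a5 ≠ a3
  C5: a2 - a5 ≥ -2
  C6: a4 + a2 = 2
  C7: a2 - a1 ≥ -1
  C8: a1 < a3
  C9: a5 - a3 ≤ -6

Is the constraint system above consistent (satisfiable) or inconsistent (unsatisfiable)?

Constraints 1, 2, 3, and 8 give a4 < a1, a1 < a3, a3 < a5, a5 ≤ a4. Chaining: a4 < a1 < a3 < a5 ≤ a4, which forces a4 < a4 — impossible.

Unsatisfiable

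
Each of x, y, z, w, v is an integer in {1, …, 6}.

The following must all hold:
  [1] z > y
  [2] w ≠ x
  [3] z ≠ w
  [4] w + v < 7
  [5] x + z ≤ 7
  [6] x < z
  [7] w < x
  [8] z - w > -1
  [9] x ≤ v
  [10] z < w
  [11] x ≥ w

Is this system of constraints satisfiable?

Unsatisfiable

Constraints 6, 7, and 10 give z < w, w < x, x < z. Chaining: z < w < x < z, which forces z < z — impossible.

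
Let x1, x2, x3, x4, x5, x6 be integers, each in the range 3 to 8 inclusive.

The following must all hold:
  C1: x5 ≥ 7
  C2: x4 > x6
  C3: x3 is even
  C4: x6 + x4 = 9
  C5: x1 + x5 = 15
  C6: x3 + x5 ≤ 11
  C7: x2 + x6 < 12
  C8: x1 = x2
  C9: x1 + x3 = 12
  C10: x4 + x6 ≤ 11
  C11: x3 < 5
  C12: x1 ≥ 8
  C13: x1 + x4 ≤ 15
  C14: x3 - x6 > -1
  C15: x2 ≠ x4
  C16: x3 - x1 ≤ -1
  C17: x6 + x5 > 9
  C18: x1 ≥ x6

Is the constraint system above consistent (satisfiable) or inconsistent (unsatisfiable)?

Satisfiable

The assignment x1 = 8, x2 = 8, x3 = 4, x4 = 6, x5 = 7, x6 = 3 works:
  constraint 4 holds since x6 + x4 = 9.
  constraint 5 holds since x1 + x5 = 15.
  constraint 6 holds since x3 + x5 = 11.
The rest check out directly.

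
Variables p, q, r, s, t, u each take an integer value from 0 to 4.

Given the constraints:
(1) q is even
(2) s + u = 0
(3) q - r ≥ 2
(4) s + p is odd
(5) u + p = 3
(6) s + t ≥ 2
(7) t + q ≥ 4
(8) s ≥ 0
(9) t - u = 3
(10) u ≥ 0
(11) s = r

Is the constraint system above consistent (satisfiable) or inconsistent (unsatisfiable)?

Satisfiable

Try p = 3, q = 4, r = 0, s = 0, t = 3, u = 0.
Check constraint 2: s + u = 0; constraint 3: q - r = 4; constraint 5: u + p = 3. The remaining constraints are straightforward to verify.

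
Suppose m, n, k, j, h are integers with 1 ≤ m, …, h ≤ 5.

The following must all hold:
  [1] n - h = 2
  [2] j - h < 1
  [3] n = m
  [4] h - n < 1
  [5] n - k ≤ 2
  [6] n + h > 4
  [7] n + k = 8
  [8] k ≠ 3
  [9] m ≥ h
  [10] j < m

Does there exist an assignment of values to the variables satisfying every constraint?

Satisfiable

The assignment m = 4, n = 4, k = 4, j = 2, h = 2 works:
  constraint 1 holds since n - h = 2.
  constraint 2 holds since j - h = 0.
  constraint 4 holds since h - n = -2.
The rest check out directly.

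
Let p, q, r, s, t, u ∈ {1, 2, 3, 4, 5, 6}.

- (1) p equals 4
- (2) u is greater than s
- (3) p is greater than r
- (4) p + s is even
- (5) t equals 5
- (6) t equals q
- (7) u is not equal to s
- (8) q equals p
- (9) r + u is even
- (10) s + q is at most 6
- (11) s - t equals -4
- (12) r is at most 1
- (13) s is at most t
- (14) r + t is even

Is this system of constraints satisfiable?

Unsatisfiable

Constraint 5 fixes t = 5 and constraint 1 fixes p = 4. Constraints 6 and 8 give t = q = p, so t = p. But 5 ≠ 4 — contradiction.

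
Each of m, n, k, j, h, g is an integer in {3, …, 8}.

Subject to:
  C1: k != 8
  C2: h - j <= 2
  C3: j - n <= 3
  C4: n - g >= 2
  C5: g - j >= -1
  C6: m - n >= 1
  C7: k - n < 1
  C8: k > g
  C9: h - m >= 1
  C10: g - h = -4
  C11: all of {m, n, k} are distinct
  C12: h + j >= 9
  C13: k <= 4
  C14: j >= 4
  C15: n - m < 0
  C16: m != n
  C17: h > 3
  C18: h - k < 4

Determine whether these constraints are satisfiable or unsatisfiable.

Constraints 2, 4, 5, 6, and 9 give m − n ≥ 1, n − g ≥ 2, g − j ≥ -1, j − h ≥ -2, h − m ≥ 1.
Adding all 5 inequalities: the left sides telescope to 0, and the right sides sum to 1 + 2 + (-1) + (-2) + 1 = 1. So 0 ≥ 1, which is false.

Unsatisfiable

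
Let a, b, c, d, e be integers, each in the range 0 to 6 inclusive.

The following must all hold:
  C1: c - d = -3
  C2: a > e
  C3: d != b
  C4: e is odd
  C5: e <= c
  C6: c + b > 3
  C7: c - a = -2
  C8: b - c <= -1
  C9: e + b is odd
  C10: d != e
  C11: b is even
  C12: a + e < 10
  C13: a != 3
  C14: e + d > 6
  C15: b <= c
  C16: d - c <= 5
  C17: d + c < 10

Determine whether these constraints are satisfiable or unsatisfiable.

Satisfiable

The assignment a = 5, b = 2, c = 3, d = 6, e = 3 works:
  constraint 1 holds since c - d = -3.
  constraint 6 holds since c + b = 5.
The rest check out directly.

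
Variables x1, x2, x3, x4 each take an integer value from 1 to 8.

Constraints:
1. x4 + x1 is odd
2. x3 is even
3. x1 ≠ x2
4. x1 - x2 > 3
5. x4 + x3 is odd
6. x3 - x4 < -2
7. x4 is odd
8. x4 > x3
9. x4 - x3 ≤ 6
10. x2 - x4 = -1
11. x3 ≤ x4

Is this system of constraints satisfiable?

Satisfiable

The assignment x1 = 8, x2 = 4, x3 = 2, x4 = 5 works:
  constraint 4 holds since x1 - x2 = 4.
  constraint 6 holds since x3 - x4 = -3.
The rest check out directly.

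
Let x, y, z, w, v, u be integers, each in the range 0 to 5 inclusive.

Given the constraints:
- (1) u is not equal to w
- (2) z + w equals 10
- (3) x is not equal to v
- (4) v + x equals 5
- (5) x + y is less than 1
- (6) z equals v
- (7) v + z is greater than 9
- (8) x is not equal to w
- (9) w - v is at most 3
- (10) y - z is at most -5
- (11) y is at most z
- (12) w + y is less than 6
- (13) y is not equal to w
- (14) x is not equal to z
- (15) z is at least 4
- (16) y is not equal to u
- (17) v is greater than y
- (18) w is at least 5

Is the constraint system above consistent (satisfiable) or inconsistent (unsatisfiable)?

One satisfying assignment is x = 0, y = 0, z = 5, w = 5, v = 5, u = 1.
For the less obvious constraints — constraint 2: z + w = 10; constraint 4: v + x = 5 — and the others hold by inspection.

Satisfiable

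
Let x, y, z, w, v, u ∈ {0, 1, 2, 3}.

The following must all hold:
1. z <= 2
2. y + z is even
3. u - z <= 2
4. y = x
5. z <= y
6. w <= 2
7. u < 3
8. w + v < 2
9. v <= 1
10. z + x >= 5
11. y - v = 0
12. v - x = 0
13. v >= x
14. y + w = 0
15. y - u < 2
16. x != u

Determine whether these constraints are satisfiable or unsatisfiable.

Unsatisfiable

From constraint 1: z ≤ 2. From constraints 9 and 13: x ≤ v ≤ 1. Hence z + x ≤ 3. But constraint 10 requires z + x ≥ 5, and 5 > 3. Contradiction.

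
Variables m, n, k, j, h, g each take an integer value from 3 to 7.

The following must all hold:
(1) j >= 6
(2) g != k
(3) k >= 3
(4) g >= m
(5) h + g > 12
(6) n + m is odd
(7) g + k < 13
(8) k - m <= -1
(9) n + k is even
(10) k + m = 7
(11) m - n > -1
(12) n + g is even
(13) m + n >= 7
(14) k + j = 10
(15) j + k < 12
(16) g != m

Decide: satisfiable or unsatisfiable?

Satisfiable

Take m = 4, n = 3, k = 3, j = 7, h = 6, g = 7. Then constraint 5: h + g = 13; constraint 7: g + k = 10, and every other listed constraint is also met.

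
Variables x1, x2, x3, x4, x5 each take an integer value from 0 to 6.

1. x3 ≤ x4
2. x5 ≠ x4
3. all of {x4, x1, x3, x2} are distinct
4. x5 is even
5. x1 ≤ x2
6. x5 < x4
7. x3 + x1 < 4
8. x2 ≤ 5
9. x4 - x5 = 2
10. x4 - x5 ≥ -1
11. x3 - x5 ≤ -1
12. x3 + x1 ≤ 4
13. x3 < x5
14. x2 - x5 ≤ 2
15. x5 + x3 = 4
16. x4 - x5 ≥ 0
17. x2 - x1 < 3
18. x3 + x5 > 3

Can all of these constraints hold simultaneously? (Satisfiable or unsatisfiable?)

The assignment x1 = 1, x2 = 3, x3 = 0, x4 = 6, x5 = 4 works:
  constraint 7 holds since x3 + x1 = 1.
  constraint 9 holds since x4 - x5 = 2.
  constraint 10 holds since x4 - x5 = 2.
The rest check out directly.

Satisfiable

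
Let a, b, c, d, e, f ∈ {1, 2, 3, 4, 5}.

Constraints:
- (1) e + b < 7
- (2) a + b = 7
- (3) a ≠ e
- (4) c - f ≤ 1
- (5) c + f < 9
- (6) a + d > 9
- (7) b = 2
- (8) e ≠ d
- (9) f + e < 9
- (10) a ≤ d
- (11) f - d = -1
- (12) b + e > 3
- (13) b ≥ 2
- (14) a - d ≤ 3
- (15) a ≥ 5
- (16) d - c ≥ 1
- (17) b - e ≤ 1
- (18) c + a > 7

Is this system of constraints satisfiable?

Satisfiable

The assignment a = 5, b = 2, c = 4, d = 5, e = 2, f = 4 works:
  constraint 1 holds since e + b = 4.
  constraint 2 holds since a + b = 7.
The rest check out directly.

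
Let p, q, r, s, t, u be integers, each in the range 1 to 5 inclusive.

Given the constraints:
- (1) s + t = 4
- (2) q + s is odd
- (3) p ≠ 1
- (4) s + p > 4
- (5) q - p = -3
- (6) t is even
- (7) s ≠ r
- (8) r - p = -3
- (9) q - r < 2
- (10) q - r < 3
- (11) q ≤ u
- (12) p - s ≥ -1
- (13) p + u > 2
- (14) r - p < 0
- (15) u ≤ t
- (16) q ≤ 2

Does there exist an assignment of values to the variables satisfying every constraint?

Try p = 4, q = 1, r = 1, s = 2, t = 2, u = 1.
Check constraint 1: s + t = 4; constraint 4: s + p = 6. The remaining constraints are straightforward to verify.

Satisfiable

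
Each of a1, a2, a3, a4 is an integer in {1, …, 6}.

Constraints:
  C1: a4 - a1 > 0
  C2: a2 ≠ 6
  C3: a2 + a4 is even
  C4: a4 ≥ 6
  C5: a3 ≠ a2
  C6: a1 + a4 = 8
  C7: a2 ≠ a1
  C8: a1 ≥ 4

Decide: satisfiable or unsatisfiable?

From constraint 8: a1 ≥ 4. From constraint 4: a4 ≥ 6. Hence a1 + a4 ≥ 10. But constraint 6 requires a1 + a4 = 8, and 8 < 10. Contradiction.

Unsatisfiable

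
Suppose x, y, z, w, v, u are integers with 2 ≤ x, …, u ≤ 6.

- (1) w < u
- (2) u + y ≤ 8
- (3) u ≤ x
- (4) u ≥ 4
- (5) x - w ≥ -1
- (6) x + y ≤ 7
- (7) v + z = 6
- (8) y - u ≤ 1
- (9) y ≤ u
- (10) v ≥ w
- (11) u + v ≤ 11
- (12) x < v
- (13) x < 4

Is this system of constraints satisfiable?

From constraints 3 and 4: x ≥ u and u ≥ 4, so x ≥ 4. From constraint 13: x ≤ 3. But 3 < 4, so no value of x works.

Unsatisfiable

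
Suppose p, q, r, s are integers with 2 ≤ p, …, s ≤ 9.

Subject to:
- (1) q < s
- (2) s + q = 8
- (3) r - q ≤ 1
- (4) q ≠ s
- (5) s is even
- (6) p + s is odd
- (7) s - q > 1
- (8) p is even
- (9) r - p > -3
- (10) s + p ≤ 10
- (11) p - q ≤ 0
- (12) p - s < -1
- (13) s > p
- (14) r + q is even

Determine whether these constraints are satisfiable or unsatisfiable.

Unsatisfiable

Constraint 8 makes p even and constraint 5 makes s even, so p + s must be even. Constraint 6 says p + s is odd — contradiction.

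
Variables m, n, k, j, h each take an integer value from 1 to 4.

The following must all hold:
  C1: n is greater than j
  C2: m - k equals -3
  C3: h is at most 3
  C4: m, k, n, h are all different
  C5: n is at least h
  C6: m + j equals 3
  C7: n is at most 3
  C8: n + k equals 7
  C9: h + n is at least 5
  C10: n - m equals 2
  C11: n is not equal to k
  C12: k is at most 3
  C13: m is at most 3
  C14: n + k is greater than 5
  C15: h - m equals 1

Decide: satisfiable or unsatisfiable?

Unsatisfiable

Constraints 3, 7, 12, and 13 confine each of m, k, n, h to the 3 values {1, …, 3} (the domain already gives each ≥ 1).
Constraint 4 requires all 4 of them to be distinct, but only 3 values are available — impossible by the pigeonhole principle.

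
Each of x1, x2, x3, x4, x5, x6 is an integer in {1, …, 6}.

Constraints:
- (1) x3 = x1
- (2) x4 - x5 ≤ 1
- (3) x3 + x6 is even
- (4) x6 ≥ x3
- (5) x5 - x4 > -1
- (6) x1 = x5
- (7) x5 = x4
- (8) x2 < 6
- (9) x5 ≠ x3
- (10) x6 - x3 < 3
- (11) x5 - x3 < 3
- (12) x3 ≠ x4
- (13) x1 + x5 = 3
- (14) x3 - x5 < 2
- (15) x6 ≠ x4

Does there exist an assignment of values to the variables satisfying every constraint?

Unsatisfiable

From constraints 1, 6, and 7, x3 = x1 = x5 = x4, so x3 = x4. But constraint 12 says x3 ≠ x4. Contradiction.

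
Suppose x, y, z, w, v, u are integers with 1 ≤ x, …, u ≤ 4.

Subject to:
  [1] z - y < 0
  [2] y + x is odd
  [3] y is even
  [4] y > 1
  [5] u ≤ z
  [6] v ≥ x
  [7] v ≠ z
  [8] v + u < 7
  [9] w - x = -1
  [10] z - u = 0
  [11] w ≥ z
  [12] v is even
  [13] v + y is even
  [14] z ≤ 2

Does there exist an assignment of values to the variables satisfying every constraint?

One satisfying assignment is x = 3, y = 4, z = 2, w = 2, v = 4, u = 2.
For the less obvious constraints — constraint 1: z - y = -2; constraint 8: v + u = 6; constraint 9: w - x = -1 — and the others hold by inspection.

Satisfiable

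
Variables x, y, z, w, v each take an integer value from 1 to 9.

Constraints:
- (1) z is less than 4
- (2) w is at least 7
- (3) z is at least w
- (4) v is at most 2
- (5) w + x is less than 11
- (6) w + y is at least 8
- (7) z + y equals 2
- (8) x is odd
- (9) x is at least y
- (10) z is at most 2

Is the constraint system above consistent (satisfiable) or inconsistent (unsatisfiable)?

Unsatisfiable

From constraints 2 and 3: z ≥ w and w ≥ 7, so z ≥ 7. From constraint 1: z ≤ 3. But 3 < 7, so no value of z works.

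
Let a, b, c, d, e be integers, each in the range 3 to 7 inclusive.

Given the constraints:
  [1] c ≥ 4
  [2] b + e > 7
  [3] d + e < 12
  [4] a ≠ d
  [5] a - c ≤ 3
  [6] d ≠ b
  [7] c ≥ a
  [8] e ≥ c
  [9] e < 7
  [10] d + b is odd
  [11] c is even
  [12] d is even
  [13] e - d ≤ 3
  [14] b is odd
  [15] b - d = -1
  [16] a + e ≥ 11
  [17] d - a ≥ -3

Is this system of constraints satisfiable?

One satisfying assignment is a = 6, b = 3, c = 6, d = 4, e = 6.
For the less obvious constraints — constraint 2: b + e = 9; constraint 3: d + e = 10 — and the others hold by inspection.

Satisfiable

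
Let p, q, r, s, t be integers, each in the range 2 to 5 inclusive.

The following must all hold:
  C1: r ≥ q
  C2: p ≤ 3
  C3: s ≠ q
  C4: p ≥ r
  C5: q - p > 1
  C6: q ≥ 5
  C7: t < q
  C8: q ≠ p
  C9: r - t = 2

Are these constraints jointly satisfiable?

From constraints 1 and 6: r ≥ q and q ≥ 5, so r ≥ 5. From constraints 2 and 4: r ≤ p and p ≤ 3, so r ≤ 3. But 3 < 5, so no value of r works.

Unsatisfiable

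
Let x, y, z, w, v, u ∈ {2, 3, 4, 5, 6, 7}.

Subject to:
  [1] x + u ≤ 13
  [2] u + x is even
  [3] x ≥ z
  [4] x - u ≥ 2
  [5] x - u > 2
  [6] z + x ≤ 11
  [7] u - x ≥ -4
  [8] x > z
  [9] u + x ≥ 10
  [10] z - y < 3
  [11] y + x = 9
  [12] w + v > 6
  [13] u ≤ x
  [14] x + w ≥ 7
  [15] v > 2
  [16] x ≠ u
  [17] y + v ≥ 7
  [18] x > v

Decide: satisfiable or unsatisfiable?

One satisfying assignment is x = 7, y = 2, z = 3, w = 2, v = 5, u = 3.
For the less obvious constraints — constraint 1: x + u = 10; constraint 4: x - u = 4 — and the others hold by inspection.

Satisfiable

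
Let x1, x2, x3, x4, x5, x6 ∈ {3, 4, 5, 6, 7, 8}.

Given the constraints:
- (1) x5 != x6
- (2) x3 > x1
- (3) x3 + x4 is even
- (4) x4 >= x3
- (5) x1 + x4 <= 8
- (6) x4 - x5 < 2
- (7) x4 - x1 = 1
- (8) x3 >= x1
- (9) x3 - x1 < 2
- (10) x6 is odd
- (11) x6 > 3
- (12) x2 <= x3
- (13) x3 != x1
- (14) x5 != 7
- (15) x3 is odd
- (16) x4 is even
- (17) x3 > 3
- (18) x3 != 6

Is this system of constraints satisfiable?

Unsatisfiable

Constraint 15 makes x3 odd and constraint 16 makes x4 even, so x3 + x4 must be odd. Constraint 3 says x3 + x4 is even — contradiction.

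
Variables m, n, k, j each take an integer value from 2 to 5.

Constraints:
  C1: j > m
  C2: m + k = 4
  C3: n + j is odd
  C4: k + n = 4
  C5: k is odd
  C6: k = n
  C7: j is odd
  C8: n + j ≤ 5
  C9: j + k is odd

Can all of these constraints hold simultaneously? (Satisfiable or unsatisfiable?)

Unsatisfiable

Constraint 7 makes j odd and constraint 5 makes k odd, so j + k must be even. Constraint 9 says j + k is odd — contradiction.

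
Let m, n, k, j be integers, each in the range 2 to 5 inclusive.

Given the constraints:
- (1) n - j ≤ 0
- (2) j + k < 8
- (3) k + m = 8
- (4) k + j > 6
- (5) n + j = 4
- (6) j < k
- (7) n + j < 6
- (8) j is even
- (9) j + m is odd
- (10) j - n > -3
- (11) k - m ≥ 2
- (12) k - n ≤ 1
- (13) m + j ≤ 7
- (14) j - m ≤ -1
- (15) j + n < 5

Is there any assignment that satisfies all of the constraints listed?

Unsatisfiable

Constraints 1, 11, 12, and 14 give k − m ≥ 2, m − j ≥ 1, j − n ≥ 0, n − k ≥ -1.
Adding all 4 inequalities: the left sides telescope to 0, and the right sides sum to 2 + 1 + 0 + (-1) = 2. So 0 ≥ 2, which is false.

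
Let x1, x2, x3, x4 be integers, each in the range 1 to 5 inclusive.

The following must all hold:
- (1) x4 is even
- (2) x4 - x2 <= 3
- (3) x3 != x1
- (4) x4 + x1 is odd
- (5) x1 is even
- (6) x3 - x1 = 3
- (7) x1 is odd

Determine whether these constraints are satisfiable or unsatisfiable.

Constraint 1 makes x4 even and constraint 5 makes x1 even, so x4 + x1 must be even. Constraint 4 says x4 + x1 is odd — contradiction.

Unsatisfiable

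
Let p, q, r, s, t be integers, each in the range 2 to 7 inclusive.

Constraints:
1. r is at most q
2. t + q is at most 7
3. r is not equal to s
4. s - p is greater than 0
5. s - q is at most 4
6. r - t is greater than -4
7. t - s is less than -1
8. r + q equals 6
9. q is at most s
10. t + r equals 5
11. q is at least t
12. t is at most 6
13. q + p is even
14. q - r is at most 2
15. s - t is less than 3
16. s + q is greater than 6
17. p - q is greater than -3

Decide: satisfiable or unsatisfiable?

Satisfiable

Take p = 4, q = 4, r = 2, s = 5, t = 3. Then constraint 2: t + q = 7; constraint 4: s - p = 1; constraint 5: s - q = 1, and every other listed constraint is also met.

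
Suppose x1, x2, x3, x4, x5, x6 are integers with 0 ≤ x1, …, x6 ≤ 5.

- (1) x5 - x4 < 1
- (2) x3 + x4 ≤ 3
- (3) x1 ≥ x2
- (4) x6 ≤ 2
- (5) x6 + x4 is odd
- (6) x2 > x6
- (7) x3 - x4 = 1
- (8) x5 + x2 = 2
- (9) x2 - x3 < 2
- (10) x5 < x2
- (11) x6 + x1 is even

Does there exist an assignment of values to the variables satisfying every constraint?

Try x1 = 3, x2 = 2, x3 = 1, x4 = 0, x5 = 0, x6 = 1.
Check constraint 1: x5 - x4 = 0; constraint 2: x3 + x4 = 1; constraint 7: x3 - x4 = 1. The remaining constraints are straightforward to verify.

Satisfiable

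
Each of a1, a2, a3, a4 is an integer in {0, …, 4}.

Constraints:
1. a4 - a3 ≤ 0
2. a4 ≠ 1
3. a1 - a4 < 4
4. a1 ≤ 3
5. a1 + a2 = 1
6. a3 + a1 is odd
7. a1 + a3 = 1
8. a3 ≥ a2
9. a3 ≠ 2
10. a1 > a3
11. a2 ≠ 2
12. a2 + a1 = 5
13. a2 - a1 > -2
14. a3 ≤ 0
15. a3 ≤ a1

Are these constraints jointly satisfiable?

Unsatisfiable

From constraints 8 and 14: a2 ≤ a3 ≤ 0. From constraint 4: a1 ≤ 3. Hence a2 + a1 ≤ 3. But constraint 12 requires a2 + a1 = 5, and 5 > 3. Contradiction.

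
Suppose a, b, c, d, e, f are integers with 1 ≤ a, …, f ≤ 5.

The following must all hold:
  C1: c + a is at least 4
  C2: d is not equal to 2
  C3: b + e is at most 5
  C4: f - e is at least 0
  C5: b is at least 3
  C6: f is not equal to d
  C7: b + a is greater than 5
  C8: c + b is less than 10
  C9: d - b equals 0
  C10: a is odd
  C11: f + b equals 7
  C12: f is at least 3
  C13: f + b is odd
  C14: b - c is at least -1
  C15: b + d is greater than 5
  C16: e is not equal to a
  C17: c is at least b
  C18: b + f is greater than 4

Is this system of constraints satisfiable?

Take a = 3, b = 3, c = 4, d = 3, e = 2, f = 4. Then constraint 1: c + a = 7; constraint 3: b + e = 5, and every other listed constraint is also met.

Satisfiable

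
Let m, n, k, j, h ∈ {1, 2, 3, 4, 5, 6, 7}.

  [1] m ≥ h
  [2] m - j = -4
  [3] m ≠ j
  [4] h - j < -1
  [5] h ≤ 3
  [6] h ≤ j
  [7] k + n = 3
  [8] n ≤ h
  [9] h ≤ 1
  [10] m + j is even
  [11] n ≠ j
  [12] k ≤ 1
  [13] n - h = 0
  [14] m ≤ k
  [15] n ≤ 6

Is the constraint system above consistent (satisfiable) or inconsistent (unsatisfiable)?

From constraint 12: k ≤ 1. From constraints 8 and 9: n ≤ h ≤ 1. Hence k + n ≤ 2. But constraint 7 requires k + n = 3, and 3 > 2. Contradiction.

Unsatisfiable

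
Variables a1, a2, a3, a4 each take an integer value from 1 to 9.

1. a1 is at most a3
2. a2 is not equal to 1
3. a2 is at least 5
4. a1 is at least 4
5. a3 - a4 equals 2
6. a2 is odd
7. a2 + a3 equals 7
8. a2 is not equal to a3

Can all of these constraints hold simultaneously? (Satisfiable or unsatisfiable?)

Unsatisfiable

From constraint 3: a2 ≥ 5. From constraints 1 and 4: a3 ≥ a1 ≥ 4. Hence a2 + a3 ≥ 9. But constraint 7 requires a2 + a3 = 7, and 7 < 9. Contradiction.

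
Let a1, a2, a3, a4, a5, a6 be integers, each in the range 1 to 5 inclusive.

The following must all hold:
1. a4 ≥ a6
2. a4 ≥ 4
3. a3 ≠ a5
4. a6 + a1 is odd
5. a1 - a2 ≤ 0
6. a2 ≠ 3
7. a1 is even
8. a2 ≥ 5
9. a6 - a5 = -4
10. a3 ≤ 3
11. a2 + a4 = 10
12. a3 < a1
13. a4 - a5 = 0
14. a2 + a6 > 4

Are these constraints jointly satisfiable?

One satisfying assignment is a1 = 4, a2 = 5, a3 = 1, a4 = 5, a5 = 5, a6 = 1.
For the less obvious constraints — constraint 5: a1 - a2 = -1; constraint 9: a6 - a5 = -4 — and the others hold by inspection.

Satisfiable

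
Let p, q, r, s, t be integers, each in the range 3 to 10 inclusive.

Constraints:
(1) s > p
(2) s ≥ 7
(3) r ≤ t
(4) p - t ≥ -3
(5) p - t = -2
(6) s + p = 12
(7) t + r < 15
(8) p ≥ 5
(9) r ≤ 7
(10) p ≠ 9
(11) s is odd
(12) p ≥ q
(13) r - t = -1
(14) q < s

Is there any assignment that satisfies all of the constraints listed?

Satisfiable

Take p = 5, q = 5, r = 6, s = 7, t = 7. Then constraint 4: p - t = -2; constraint 5: p - t = -2, and every other listed constraint is also met.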